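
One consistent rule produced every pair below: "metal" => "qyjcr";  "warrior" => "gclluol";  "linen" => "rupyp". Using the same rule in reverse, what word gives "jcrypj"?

This is an affine cipher: with a=0,…,z=25, each position x becomes (25x+2) mod 26.
Decoding jcrypj: j(9)→25·(9−2)≡19=t; c(2)→25·(2−2)≡0=a; r(17)→25·(17−2)≡11=l; y(24)→25·(24−2)≡4=e; p(15)→25·(15−2)≡13=n; j(9)→25·(9−2)≡19=t (all mod 26).

talent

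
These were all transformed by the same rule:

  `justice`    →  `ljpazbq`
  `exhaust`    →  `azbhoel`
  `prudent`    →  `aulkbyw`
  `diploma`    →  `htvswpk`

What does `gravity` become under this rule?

The output letters match the input read backwards, each shifted +7: justice reversed is ecitsuj. Read the word backwards and shift each letter +7.
For gravity: reverse → ytivarg; then shift: y+7=f, t+7=a, i+7=p, v+7=c, a+7=h, r+7=y, g+7=n.

fapchyn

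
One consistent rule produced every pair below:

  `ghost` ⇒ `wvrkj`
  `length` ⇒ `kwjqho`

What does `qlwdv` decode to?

The output letters match the input read backwards, each shifted +3: ghost reversed is tsohg. Read the word backwards and shift each letter +3.
Undoing it on qlwdv: shift back: q−3=n, l−3=i, w−3=t, d−3=a, v−3=s → nitas; then reverse → satin.

satin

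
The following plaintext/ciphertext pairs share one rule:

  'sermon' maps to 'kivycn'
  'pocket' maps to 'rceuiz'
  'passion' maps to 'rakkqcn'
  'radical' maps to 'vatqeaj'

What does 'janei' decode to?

s(18)→k(10) and e(4)→i(8) fit y≡15x+0 (mod 26); the inverse of 15 mod 26 is 7. This is an affine cipher: with a=0,…,z=25, each position x becomes (15x+0) mod 26.
Decoding janei: j(9)→7·(9−0)≡11=l; a(0)→7·(0−0)≡0=a; n(13)→7·(13−0)≡13=n; e(4)→7·(4−0)≡2=c; i(8)→7·(8−0)≡4=e (all mod 26).

lance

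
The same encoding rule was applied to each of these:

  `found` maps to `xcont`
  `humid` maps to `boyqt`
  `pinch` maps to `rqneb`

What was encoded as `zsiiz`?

This is an affine cipher: with a=0,…,z=25, each position x becomes (15x+0) mod 26.
Decoding zsiiz: z(25)→7·(25−0)≡19=t; s(18)→7·(18−0)≡22=w; i(8)→7·(8−0)≡4=e; i(8)→7·(8−0)≡4=e; z(25)→7·(25−0)≡19=t (all mod 26).

tweet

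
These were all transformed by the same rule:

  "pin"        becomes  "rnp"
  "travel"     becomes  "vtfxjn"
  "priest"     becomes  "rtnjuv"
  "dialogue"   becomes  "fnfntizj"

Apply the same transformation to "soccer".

uteejt

The shift depends on letter class: consonant p→r is +2, but vowel i→n is +5. Vowels shift forward by 5 and consonants shift forward by 2.
Applying it to soccer: s(cons)+2=u, o(vowel)+5=t, c(cons)+2=e, c(cons)+2=e, e(vowel)+5=j, r(cons)+2=t.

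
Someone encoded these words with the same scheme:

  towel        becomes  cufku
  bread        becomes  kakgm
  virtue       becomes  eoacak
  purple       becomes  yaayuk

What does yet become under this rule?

The shift depends on letter class: consonant t→c is +9, but vowel o→u is +6. Vowels shift forward by 6 and consonants shift forward by 9.
For yet: y(cons)+9=h, e(vowel)+6=k, t(cons)+9=c.

hkc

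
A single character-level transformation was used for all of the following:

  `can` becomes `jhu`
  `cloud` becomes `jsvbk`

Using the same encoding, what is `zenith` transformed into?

Compare letters: c→j is +7, a→h is +7, n→u is +7 — a constant shift. It's a constant shift of +7 (ROT7).
On zenith: z+7=g, e+7=l, n+7=u, i+7=p, t+7=a, h+7=o.

glupao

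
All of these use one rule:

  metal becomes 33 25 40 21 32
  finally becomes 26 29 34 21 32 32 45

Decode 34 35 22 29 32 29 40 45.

nobility

m is letter #13 and maps to 33: an offset of 20. Each letter is replaced by its alphabet position (a=1..z=26) + 20.
Reversing it on 34 35 22 29 32 29 40 45: 34→(34−20)÷1=14=n, 35→(35−20)÷1=15=o, 22→(22−20)÷1=2=b, 29→(29−20)÷1=9=i, 32→(32−20)÷1=12=l, 29→(29−20)÷1=9=i, 40→(40−20)÷1=20=t, 45→(45−20)÷1=25=y.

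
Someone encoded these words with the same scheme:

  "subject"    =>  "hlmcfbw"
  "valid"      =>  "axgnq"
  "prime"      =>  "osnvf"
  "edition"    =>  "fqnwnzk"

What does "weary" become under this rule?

pfxst

Each letter's alphabet position (a=0..z=25) is mapped through 15·x+23 mod 26 — an affine cipher.
For weary: w(22)→15·22+23≡15=p; e(4)→15·4+23≡5=f; a(0)→15·0+23≡23=x; r(17)→15·17+23≡18=s; y(24)→15·24+23≡19=t (all mod 26).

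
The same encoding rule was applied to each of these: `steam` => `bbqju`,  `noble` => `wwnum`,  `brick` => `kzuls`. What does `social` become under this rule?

Shifts by position in steam: pos 0: s→b (+9), pos 1: t→b (+8), pos 2: e→q (+12), pos 3: a→j (+9), pos 4: m→u (+8) — repeating every 3. A repeating key of period 3 is used — shifts +9, +8, +12 over and over.
On social: s+9=b, o+8=w, c+12=o, i+9=r, a+8=i, l+12=x.

bworix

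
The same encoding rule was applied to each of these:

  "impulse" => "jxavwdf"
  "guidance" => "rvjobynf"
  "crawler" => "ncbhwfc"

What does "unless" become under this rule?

Two shifts are in play — +1 for a/e/i/o/u, +11 for every other letter.
On unless: u(vowel)+1=v, n(cons)+11=y, l(cons)+11=w, e(vowel)+1=f, s(cons)+11=d, s(cons)+11=d.

vywfdd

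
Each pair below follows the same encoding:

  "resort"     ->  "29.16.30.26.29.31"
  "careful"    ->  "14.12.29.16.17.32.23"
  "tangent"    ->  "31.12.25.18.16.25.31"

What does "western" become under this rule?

r is letter #18 and maps to 29: an offset of 11. Letters become their 1-based position plus 11 (so a→12, b→13, …).
For western: w=23→34, e=5→16, s=19→30, t=20→31, e=5→16, r=18→29, n=14→25.

34.16.30.31.16.29.25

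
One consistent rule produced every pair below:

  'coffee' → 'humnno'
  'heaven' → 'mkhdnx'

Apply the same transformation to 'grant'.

In coffee: c→h is +5, o→u is +6, f→m is +7, f→n is +8 — the shift increases by 1 each position. Each letter shifts forward by (position + 5), i.e. 5, 6, 7, … — the shift grows by one for each successive letter.
On grant: g+5=l, r+6=x, a+7=h, n+8=v, t+9=c.

lxhvc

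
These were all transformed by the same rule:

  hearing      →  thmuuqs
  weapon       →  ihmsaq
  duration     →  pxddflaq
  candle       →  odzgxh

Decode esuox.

spill

Shifts by position in hearing: pos 0: h→t (+12), pos 1: e→h (+3), pos 2: a→m (+12), pos 3: r→u (+3) — repeating every 2. A repeating key of period 2 is used — shifts +12, +3 over and over.
Undoing it on esuox: e−12=s, s−3=p, u−12=i, o−3=l, x−12=l.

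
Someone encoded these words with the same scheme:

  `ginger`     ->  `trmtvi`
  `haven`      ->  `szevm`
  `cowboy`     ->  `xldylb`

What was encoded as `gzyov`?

Each pair mirrors across the alphabet (g↔t, i↔r, n↔m): positions sum to 25. Letters are reflected about the middle of the alphabet (position → 25−position): Atbash.
Undoing it on gzyov: g↔t, z↔a, y↔b, o↔l, v↔e.

table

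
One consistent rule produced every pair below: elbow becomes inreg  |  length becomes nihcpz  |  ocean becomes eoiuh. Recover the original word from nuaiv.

e(4)→i(8) and l(11)→n(13) fit y≡23x+20 (mod 26); the inverse of 23 mod 26 is 17. This is an affine cipher: with a=0,…,z=25, each position x becomes (23x+20) mod 26.
Decoding nuaiv: n(13)→17·(13−20)≡11=l; u(20)→17·(20−20)≡0=a; a(0)→17·(0−20)≡24=y; i(8)→17·(8−20)≡4=e; v(21)→17·(21−20)≡17=r (all mod 26).

layer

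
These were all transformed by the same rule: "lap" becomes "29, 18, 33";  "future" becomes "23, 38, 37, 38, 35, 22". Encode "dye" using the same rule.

21, 42, 22

l is letter #12 and maps to 29: an offset of 17. The number is (letter's place in the alphabet, a=1) + 17.
For dye: d=4→21, y=25→42, e=5→22.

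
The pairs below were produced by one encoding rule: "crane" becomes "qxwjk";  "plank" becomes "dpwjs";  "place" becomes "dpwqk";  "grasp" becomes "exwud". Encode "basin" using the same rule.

twuyj

This is an affine cipher: with a=0,…,z=25, each position x becomes (23x+22) mod 26.
On basin: b(1)→23·1+22≡19=t; a(0)→23·0+22≡22=w; s(18)→23·18+22≡20=u; i(8)→23·8+22≡24=y; n(13)→23·13+22≡9=j (all mod 26).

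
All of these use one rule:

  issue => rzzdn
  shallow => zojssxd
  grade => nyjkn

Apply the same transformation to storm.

The shift depends on letter class: consonant s→z is +7, but vowel i→r is +9. The rule splits by letter class: vowels +9, consonants +7.
For storm: s(cons)+7=z, t(cons)+7=a, o(vowel)+9=x, r(cons)+7=y, m(cons)+7=t.

zaxyt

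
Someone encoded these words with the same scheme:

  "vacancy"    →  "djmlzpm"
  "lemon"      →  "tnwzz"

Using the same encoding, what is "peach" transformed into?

Each letter shifts forward by (position + 8), i.e. 8, 9, 10, … — the shift grows by one for each successive letter.
For peach: p+8=x, e+9=n, a+10=k, c+11=n, h+12=t.

xnknt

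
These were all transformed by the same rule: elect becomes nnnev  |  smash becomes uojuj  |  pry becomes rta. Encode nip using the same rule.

prr

The rule splits by letter class: vowels +9, consonants +2.
On nip: n(cons)+2=p, i(vowel)+9=r, p(cons)+2=r.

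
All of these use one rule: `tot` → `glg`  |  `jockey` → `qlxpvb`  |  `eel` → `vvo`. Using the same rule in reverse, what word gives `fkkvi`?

upper

Each pair mirrors across the alphabet (t↔g, o↔l, t↔g): positions sum to 25. This is the alphabet-reversal cipher (Atbash): a becomes z, b becomes y, etc.
Reversing it on fkkvi: f↔u, k↔p, k↔p, v↔e, i↔r.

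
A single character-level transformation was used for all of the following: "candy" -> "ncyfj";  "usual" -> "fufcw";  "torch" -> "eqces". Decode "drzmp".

Shifts by position in candy: pos 0: c→n (+11), pos 1: a→c (+2), pos 2: n→y (+11), pos 3: d→f (+2) — repeating every 2. A repeating key of period 2 is used — shifts +11, +2 over and over.
Reversing it on drzmp: d−11=s, r−2=p, z−11=o, m−2=k, p−11=e.

spoke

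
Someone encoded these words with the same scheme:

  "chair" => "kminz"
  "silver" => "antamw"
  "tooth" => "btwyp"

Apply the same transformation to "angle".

It's a Vigenère-style cipher with numeric key [8,5]: position i shifts by key[i mod 2].
For angle: a+8=i, n+5=s, g+8=o, l+5=q, e+8=m.

isoqm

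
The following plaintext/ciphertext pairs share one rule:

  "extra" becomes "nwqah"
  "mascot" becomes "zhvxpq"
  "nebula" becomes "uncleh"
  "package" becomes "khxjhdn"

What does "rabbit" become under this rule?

e(4)→n(13) and x(23)→w(22) fit y≡21x+7 (mod 26); the inverse of 21 mod 26 is 5. Each letter's alphabet position (a=0..z=25) is mapped through 21·x+7 mod 26 — an affine cipher.
For rabbit: r(17)→21·17+7≡0=a; a(0)→21·0+7≡7=h; b(1)→21·1+7≡2=c; b(1)→21·1+7≡2=c; i(8)→21·8+7≡19=t; t(19)→21·19+7≡16=q (all mod 26).

ahcctq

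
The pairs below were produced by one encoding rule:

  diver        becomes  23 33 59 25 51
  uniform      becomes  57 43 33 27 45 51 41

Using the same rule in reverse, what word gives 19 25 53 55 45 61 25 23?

bestowed

d(#4)→23 and i(#9)→33: differences scale by 2, so n = 2·pos + 15. The formula is n = 2×(alphabet index, a=1) + 15.
Undoing it on 19 25 53 55 45 61 25 23: 19→(19−15)÷2=2=b, 25→(25−15)÷2=5=e, 53→(53−15)÷2=19=s, 55→(55−15)÷2=20=t, 45→(45−15)÷2=15=o, 61→(61−15)÷2=23=w, 25→(25−15)÷2=5=e, 23→(23−15)÷2=4=d.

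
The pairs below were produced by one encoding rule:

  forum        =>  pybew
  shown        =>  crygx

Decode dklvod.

tablet

This is a Caesar cipher with shift 10.
Decoding dklvod: d−10=t, k−10=a, l−10=b, v−10=l, o−10=e, d−10=t.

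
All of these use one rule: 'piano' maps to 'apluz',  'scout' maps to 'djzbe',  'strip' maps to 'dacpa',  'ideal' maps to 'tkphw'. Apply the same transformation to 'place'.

asljp

Shifts by position in piano: pos 0: p→a (+11), pos 1: i→p (+7), pos 2: a→l (+11), pos 3: n→u (+7) — repeating every 2. The shifts repeat in a cycle of length 2: positions 0,1,… shift by +11, +7, then the pattern repeats.
For place: p+11=a, l+7=s, a+11=l, c+7=j, e+11=p.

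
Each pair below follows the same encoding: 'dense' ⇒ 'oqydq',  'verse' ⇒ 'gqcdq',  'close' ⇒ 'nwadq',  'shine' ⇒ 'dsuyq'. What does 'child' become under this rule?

Two shifts are in play — +12 for a/e/i/o/u, +11 for every other letter.
On child: c(cons)+11=n, h(cons)+11=s, i(vowel)+12=u, l(cons)+11=w, d(cons)+11=o.

nsuwo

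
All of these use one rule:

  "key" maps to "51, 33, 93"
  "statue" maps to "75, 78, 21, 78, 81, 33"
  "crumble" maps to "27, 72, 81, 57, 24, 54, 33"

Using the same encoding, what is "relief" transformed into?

72, 33, 54, 45, 33, 36

k(#11)→51 and e(#5)→33: differences scale by 3, so n = 3·pos + 18. The formula is n = 3×(alphabet index, a=1) + 18.
Applying it to relief: r=18→72, e=5→33, l=12→54, i=9→45, e=5→33, f=6→36.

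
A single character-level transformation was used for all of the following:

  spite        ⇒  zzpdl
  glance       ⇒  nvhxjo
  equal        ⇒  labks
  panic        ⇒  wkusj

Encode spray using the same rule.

zzykf

Shifts by position in spite: pos 0: s→z (+7), pos 1: p→z (+10), pos 2: i→p (+7), pos 3: t→d (+10) — repeating every 2. It's a Vigenère-style cipher with numeric key [7,10]: position i shifts by key[i mod 2].
For spray: s+7=z, p+10=z, r+7=y, a+10=k, y+7=f.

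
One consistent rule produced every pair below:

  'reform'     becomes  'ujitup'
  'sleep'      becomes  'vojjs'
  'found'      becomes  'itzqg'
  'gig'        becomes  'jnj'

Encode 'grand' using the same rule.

jufqg

The shift depends on letter class: consonant r→u is +3, but vowel e→j is +5. Vowels shift forward by 5 and consonants shift forward by 3.
Applying it to grand: g(cons)+3=j, r(cons)+3=u, a(vowel)+5=f, n(cons)+3=q, d(cons)+3=g.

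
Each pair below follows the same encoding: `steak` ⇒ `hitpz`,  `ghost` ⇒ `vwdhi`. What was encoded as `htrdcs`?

second

Compare letters: s→h is +15, t→i is +15, e→t is +15 — a constant shift. This is a Caesar cipher with shift 15.
Undoing it on htrdcs: h−15=s, t−15=e, r−15=c, d−15=o, c−15=n, s−15=d.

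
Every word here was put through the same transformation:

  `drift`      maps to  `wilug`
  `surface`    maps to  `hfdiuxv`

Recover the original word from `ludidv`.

The output letters match the input read backwards, each shifted +3: drift reversed is tfird. Read the word backwards and shift each letter +3.
Decoding ludidv: shift back: l−3=i, u−3=r, d−3=a, i−3=f, d−3=a, v−3=s → irafas; then reverse → safari.

safari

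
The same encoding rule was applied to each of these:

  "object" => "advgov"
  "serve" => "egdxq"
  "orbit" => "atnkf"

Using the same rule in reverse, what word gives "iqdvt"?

Shifts by position in object: pos 0: o→a (+12), pos 1: b→d (+2), pos 2: j→v (+12), pos 3: e→g (+2) — repeating every 2. It's a Vigenère-style cipher with numeric key [12,2]: position i shifts by key[i mod 2].
Decoding iqdvt: i−12=w, q−2=o, d−12=r, v−2=t, t−12=h.

worth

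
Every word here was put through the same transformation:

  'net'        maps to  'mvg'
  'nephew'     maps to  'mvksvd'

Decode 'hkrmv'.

spine

Each pair mirrors across the alphabet (n↔m, e↔v, t↔g): positions sum to 25. Each letter is replaced by its mirror in the alphabet: a↔z, b↔y, c↔x, and so on (the Atbash cipher).
Decoding hkrmv: h↔s, k↔p, r↔i, m↔n, v↔e.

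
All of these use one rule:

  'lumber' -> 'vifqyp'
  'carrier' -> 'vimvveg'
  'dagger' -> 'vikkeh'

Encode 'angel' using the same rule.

The output letters match the input read backwards, each shifted +4: lumber reversed is rebmul. Read the word backwards and shift each letter +4.
On angel: reverse → legna; then shift: l+4=p, e+4=i, g+4=k, n+4=r, a+4=e.

pikre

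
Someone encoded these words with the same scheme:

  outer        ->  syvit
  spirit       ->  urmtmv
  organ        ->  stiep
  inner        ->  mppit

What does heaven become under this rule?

jiexip

Two shifts are in play — +4 for a/e/i/o/u, +2 for every other letter.
Applying it to heaven: h(cons)+2=j, e(vowel)+4=i, a(vowel)+4=e, v(cons)+2=x, e(vowel)+4=i, n(cons)+2=p.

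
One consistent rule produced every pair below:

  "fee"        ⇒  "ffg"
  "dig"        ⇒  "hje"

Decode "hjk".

jig

The output letters match the input read backwards, each shifted +1: fee reversed is eef. Read the word backwards and shift each letter +1.
Undoing it on hjk: shift back: h−1=g, j−1=i, k−1=j → gij; then reverse → jig.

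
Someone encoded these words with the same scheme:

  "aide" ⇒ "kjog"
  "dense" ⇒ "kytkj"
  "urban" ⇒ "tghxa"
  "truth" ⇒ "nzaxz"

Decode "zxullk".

The word is reversed, then every letter is shifted forward by 6.
Reversing it on zxullk: shift back: z−6=t, x−6=r, u−6=o, l−6=f, l−6=f, k−6=e → troffe; then reverse → effort.

effort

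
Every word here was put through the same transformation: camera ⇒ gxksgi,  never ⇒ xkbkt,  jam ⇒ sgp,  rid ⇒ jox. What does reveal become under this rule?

rgkbkx

The output letters match the input read backwards, each shifted +6: camera reversed is aremac. Read the word backwards and shift each letter +6.
On reveal: reverse → laever; then shift: l+6=r, a+6=g, e+6=k, v+6=b, e+6=k, r+6=x.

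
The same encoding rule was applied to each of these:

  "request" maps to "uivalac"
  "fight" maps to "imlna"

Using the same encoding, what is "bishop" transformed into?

emxnvx

The shift increases by 1 at each position, starting from +3: 3, 4, 5, ….
For bishop: b+3=e, i+4=m, s+5=x, h+6=n, o+7=v, p+8=x.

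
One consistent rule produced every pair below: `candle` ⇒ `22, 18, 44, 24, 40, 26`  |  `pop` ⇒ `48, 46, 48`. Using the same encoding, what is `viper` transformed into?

60, 34, 48, 26, 52

c(#3)→22 and a(#1)→18: differences scale by 2, so n = 2·pos + 16. With a=1..z=26, the number is 2·pos + 16.
Applying it to viper: v=22→60, i=9→34, p=16→48, e=5→26, r=18→52.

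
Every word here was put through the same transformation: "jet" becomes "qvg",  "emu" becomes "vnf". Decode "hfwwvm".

Each pair mirrors across the alphabet (j↔q, e↔v, t↔g): positions sum to 25. Each letter is replaced by its mirror in the alphabet: a↔z, b↔y, c↔x, and so on (the Atbash cipher).
Decoding hfwwvm: h↔s, f↔u, w↔d, w↔d, v↔e, m↔n.

sudden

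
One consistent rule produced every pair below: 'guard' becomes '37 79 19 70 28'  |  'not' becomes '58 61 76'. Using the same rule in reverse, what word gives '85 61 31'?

g(#7)→37 and u(#21)→79: differences scale by 3, so n = 3·pos + 16. With a=1..z=26, the number is 3·pos + 16.
Decoding 85 61 31: 85→(85−16)÷3=23=w, 61→(61−16)÷3=15=o, 31→(31−16)÷3=5=e.

woe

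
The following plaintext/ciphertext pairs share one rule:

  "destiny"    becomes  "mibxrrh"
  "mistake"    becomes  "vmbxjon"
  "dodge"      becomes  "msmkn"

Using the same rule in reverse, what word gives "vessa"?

Shifts by position in destiny: pos 0: d→m (+9), pos 1: e→i (+4), pos 2: s→b (+9), pos 3: t→x (+4) — repeating every 2. A repeating key of period 2 is used — shifts +9, +4 over and over.
Decoding vessa: v−9=m, e−4=a, s−9=j, s−4=o, a−9=r.

major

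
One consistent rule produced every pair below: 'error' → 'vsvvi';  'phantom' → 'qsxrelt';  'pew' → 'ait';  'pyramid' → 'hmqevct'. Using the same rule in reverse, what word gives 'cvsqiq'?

memory

The word is reversed, then every letter is shifted forward by 4.
Decoding cvsqiq: shift back: c−4=y, v−4=r, s−4=o, q−4=m, i−4=e, q−4=m → yromem; then reverse → memory.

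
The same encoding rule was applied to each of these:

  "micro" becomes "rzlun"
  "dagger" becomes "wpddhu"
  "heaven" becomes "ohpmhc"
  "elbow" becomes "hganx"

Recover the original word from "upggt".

m(12)→r(17) and i(8)→z(25) fit y≡11x+15 (mod 26); the inverse of 11 mod 26 is 19. This is an affine cipher: with a=0,…,z=25, each position x becomes (11x+15) mod 26.
Undoing it on upggt: u(20)→19·(20−15)≡17=r; p(15)→19·(15−15)≡0=a; g(6)→19·(6−15)≡11=l; g(6)→19·(6−15)≡11=l; t(19)→19·(19−15)≡24=y (all mod 26).

rally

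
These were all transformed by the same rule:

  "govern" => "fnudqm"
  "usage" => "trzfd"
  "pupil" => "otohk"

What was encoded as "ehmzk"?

Compare letters: g→f is +25, o→n is +25, v→u is +25 — a constant shift. Every letter moves 25 places later in the alphabet, wrapping around z→a.
Undoing it on ehmzk: e−25=f, h−25=i, m−25=n, z−25=a, k−25=l.

final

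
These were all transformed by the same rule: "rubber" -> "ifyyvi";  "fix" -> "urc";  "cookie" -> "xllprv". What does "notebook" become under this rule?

mlgvyllp

Each pair mirrors across the alphabet (r↔i, u↔f, b↔y): positions sum to 25. Each letter is replaced by its mirror in the alphabet: a↔z, b↔y, c↔x, and so on (the Atbash cipher).
On notebook: n↔m, o↔l, t↔g, e↔v, b↔y, o↔l, o↔l, k↔p.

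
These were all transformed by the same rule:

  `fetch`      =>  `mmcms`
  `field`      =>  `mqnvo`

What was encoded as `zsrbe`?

skirt

The shift increases by 1 at each position, starting from +7: 7, 8, 9, ….
Undoing it on zsrbe: z−7=s, s−8=k, r−9=i, b−10=r, e−11=t.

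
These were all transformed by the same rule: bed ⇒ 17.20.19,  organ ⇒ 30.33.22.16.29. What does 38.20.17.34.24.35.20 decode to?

website

b is letter #2 and maps to 17: an offset of 15. The number is (letter's place in the alphabet, a=1) + 15.
Undoing it on 38.20.17.34.24.35.20: 38→(38−15)÷1=23=w, 20→(20−15)÷1=5=e, 17→(17−15)÷1=2=b, 34→(34−15)÷1=19=s, 24→(24−15)÷1=9=i, 35→(35−15)÷1=20=t, 20→(20−15)÷1=5=e.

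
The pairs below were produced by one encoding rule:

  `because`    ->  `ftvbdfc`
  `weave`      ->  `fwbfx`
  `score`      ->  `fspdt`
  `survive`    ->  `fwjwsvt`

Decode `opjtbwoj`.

invasion

The output letters match the input read backwards, each shifted +1: because reversed is esuaceb. Read the word backwards and shift each letter +1.
Undoing it on opjtbwoj: shift back: o−1=n, p−1=o, j−1=i, t−1=s, b−1=a, w−1=v, o−1=n, j−1=i → noisavni; then reverse → invasion.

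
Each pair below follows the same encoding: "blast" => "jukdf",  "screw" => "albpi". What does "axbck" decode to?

In blast: b→j is +8, l→u is +9, a→k is +10, s→d is +11 — the shift increases by 1 each position. The shift increases by 1 at each position, starting from +8: 8, 9, 10, ….
Reversing it on axbck: a−8=s, x−9=o, b−10=r, c−11=r, k−12=y.

sorry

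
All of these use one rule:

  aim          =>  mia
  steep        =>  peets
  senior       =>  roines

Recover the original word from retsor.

The output letters match the input read backwards: aim reversed is mia. The word is simply reversed.
Reversing it on retsor: then reverse → roster.

roster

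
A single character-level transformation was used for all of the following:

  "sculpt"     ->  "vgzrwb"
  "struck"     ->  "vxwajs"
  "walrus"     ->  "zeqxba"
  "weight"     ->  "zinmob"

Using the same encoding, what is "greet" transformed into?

jvjka

In sculpt: s→v is +3, c→g is +4, u→z is +5, l→r is +6 — the shift increases by 1 each position. Each letter shifts forward by (position + 3), i.e. 3, 4, 5, … — the shift grows by one for each successive letter.
For greet: g+3=j, r+4=v, e+5=j, e+6=k, t+7=a.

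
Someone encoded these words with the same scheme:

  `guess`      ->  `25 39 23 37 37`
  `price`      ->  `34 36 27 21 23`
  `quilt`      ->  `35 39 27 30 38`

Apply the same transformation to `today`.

g is letter #7 and maps to 25: an offset of 18. Each letter is replaced by its alphabet position (a=1..z=26) + 18.
Applying it to today: t=20→38, o=15→33, d=4→22, a=1→19, y=25→43.

38 33 22 19 43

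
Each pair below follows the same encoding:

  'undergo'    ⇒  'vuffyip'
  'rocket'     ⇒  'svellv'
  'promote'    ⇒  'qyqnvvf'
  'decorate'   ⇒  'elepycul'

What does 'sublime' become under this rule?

Shifts by position in undergo: pos 0: u→v (+1), pos 1: n→u (+7), pos 2: d→f (+2), pos 3: e→f (+1), pos 4: r→y (+7), pos 5: g→i (+2) — repeating every 3. It's a Vigenère-style cipher with numeric key [1,7,2]: position i shifts by key[i mod 3].
For sublime: s+1=t, u+7=b, b+2=d, l+1=m, i+7=p, m+2=o, e+1=f.

tbdmpof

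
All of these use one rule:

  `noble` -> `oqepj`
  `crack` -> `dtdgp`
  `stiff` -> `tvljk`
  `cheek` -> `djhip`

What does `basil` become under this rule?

Each letter shifts forward by (position + 1), i.e. 1, 2, 3, … — the shift grows by one for each successive letter.
Applying it to basil: b+1=c, a+2=c, s+3=v, i+4=m, l+5=q.

ccvmq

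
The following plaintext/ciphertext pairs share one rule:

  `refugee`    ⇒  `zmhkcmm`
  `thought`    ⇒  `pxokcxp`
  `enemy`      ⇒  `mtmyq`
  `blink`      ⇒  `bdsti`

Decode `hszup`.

first

r(17)→z(25) and e(4)→m(12) fit y≡21x+6 (mod 26); the inverse of 21 mod 26 is 5. Each letter's alphabet position (a=0..z=25) is mapped through 21·x+6 mod 26 — an affine cipher.
Decoding hszup: h(7)→5·(7−6)≡5=f; s(18)→5·(18−6)≡8=i; z(25)→5·(25−6)≡17=r; u(20)→5·(20−6)≡18=s; p(15)→5·(15−6)≡19=t (all mod 26).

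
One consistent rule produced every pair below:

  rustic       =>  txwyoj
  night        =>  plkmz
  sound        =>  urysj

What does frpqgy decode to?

In rustic: r→t is +2, u→x is +3, s→w is +4, t→y is +5 — the shift increases by 1 each position. The shift increases by 1 at each position, starting from +2: 2, 3, 4, ….
Undoing it on frpqgy: f−2=d, r−3=o, p−4=l, q−5=l, g−6=a, y−7=r.

dollar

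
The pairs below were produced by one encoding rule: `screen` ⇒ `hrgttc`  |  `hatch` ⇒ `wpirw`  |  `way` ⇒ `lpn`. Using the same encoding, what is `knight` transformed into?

Compare letters: s→h is +15, c→r is +15, r→g is +15 — a constant shift. It's a constant shift of +15 (ROT15).
Applying it to knight: k+15=z, n+15=c, i+15=x, g+15=v, h+15=w, t+15=i.

zcxvwi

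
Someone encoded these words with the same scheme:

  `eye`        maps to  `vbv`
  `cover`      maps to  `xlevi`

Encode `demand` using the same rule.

wvnzmw

Each pair mirrors across the alphabet (e↔v, y↔b, e↔v): positions sum to 25. Letters are reflected about the middle of the alphabet (position → 25−position): Atbash.
For demand: d↔w, e↔v, m↔n, a↔z, n↔m, d↔w.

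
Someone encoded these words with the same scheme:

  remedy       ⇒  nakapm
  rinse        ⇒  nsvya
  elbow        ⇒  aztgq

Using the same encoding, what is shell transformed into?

yhazz

r(17)→n(13) and e(4)→a(0) fit y≡11x+8 (mod 26); the inverse of 11 mod 26 is 19. Each letter's alphabet position (a=0..z=25) is mapped through 11·x+8 mod 26 — an affine cipher.
On shell: s(18)→11·18+8≡24=y; h(7)→11·7+8≡7=h; e(4)→11·4+8≡0=a; l(11)→11·11+8≡25=z; l(11)→11·11+8≡25=z (all mod 26).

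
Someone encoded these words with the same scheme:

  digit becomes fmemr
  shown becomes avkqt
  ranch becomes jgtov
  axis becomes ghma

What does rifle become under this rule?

d(3)→f(5) and i(8)→m(12) fit y≡17x+6 (mod 26); the inverse of 17 mod 26 is 23. This is an affine cipher: with a=0,…,z=25, each position x becomes (17x+6) mod 26.
On rifle: r(17)→17·17+6≡9=j; i(8)→17·8+6≡12=m; f(5)→17·5+6≡13=n; l(11)→17·11+6≡11=l; e(4)→17·4+6≡22=w (all mod 26).

jmnlw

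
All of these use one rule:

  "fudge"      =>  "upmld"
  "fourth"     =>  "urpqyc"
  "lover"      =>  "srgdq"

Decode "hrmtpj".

f(5)→u(20) and u(20)→p(15) fit y≡17x+13 (mod 26); the inverse of 17 mod 26 is 23. Each letter's alphabet position (a=0..z=25) is mapped through 17·x+13 mod 26 — an affine cipher.
Decoding hrmtpj: h(7)→23·(7−13)≡18=s; r(17)→23·(17−13)≡14=o; m(12)→23·(12−13)≡3=d; t(19)→23·(19−13)≡8=i; p(15)→23·(15−13)≡20=u; j(9)→23·(9−13)≡12=m (all mod 26).

sodium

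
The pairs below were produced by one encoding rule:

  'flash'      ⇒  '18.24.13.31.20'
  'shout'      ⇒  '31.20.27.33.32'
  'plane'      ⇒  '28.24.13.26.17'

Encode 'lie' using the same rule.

24.21.17

f is letter #6 and maps to 18: an offset of 12. The number is (letter's place in the alphabet, a=1) + 12.
On lie: l=12→24, i=9→21, e=5→17.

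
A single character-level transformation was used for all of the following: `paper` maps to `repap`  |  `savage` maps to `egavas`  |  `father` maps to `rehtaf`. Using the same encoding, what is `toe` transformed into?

The output letters match the input read backwards: paper reversed is repap. The word is simply reversed.
Applying it to toe: reverse → eot.

eot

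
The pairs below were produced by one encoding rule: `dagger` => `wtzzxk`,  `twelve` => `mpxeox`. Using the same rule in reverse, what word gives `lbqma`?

Compare letters: d→w is +19, a→t is +19, g→z is +19 — a constant shift. Every letter moves 19 places later in the alphabet, wrapping around z→a.
Undoing it on lbqma: l−19=s, b−19=i, q−19=x, m−19=t, a−19=h.

sixth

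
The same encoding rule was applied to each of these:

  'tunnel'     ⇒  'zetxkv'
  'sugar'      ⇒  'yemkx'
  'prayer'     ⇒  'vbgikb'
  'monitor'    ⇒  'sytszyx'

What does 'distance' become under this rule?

jsydgxio

The shifts repeat in a cycle of length 2: positions 0,1,… shift by +6, +10, then the pattern repeats.
Applying it to distance: d+6=j, i+10=s, s+6=y, t+10=d, a+6=g, n+10=x, c+6=i, e+10=o.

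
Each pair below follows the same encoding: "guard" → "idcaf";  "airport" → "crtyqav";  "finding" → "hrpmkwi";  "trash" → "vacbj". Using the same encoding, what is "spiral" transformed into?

uykacu

Shifts by position in guard: pos 0: g→i (+2), pos 1: u→d (+9), pos 2: a→c (+2), pos 3: r→a (+9) — repeating every 2. It's a Vigenère-style cipher with numeric key [2,9]: position i shifts by key[i mod 2].
On spiral: s+2=u, p+9=y, i+2=k, r+9=a, a+2=c, l+9=u.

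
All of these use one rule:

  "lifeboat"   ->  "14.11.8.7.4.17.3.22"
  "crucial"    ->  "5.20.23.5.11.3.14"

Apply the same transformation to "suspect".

21.23.21.18.7.5.22

l is letter #12 and maps to 14: an offset of 2. The number is (letter's place in the alphabet, a=1) + 2.
On suspect: s=19→21, u=21→23, s=19→21, p=16→18, e=5→7, c=3→5, t=20→22.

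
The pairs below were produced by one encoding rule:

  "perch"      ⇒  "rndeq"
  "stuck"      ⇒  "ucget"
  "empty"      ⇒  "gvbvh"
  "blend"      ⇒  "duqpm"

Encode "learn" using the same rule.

Shifts by position in perch: pos 0: p→r (+2), pos 1: e→n (+9), pos 2: r→d (+12), pos 3: c→e (+2), pos 4: h→q (+9) — repeating every 3. The shifts repeat in a cycle of length 3: positions 0,1,… shift by +2, +9, +12, then the pattern repeats.
On learn: l+2=n, e+9=n, a+12=m, r+2=t, n+9=w.

nnmtw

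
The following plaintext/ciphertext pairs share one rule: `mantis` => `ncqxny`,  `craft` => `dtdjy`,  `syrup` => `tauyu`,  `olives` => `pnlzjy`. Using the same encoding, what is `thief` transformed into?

ujlik

The shift increases by 1 at each position, starting from +1: 1, 2, 3, ….
For thief: t+1=u, h+2=j, i+3=l, e+4=i, f+5=k.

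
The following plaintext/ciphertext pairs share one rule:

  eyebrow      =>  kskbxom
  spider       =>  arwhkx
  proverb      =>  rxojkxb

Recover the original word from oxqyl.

organ

e(4)→k(10) and y(24)→s(18) fit y≡3x+24 (mod 26); the inverse of 3 mod 26 is 9. This is an affine cipher: with a=0,…,z=25, each position x becomes (3x+24) mod 26.
Decoding oxqyl: o(14)→9·(14−24)≡14=o; x(23)→9·(23−24)≡17=r; q(16)→9·(16−24)≡6=g; y(24)→9·(24−24)≡0=a; l(11)→9·(11−24)≡13=n (all mod 26).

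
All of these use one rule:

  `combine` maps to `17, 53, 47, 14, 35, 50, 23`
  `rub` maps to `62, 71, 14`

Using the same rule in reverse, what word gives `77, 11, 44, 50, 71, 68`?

walnut

c(#3)→17 and o(#15)→53: differences scale by 3, so n = 3·pos + 8. With a=1..z=26, the number is 3·pos + 8.
Reversing it on 77, 11, 44, 50, 71, 68: 77→(77−8)÷3=23=w, 11→(11−8)÷3=1=a, 44→(44−8)÷3=12=l, 50→(50−8)÷3=14=n, 71→(71−8)÷3=21=u, 68→(68−8)÷3=20=t.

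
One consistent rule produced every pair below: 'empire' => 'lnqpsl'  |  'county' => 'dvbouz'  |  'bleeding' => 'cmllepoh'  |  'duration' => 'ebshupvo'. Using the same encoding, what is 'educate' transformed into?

lebdhul

Two shifts are in play — +7 for a/e/i/o/u, +1 for every other letter.
Applying it to educate: e(vowel)+7=l, d(cons)+1=e, u(vowel)+7=b, c(cons)+1=d, a(vowel)+7=h, t(cons)+1=u, e(vowel)+7=l.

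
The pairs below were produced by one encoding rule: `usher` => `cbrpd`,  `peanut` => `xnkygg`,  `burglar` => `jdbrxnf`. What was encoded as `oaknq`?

In usher: u→c is +8, s→b is +9, h→r is +10, e→p is +11 — the shift increases by 1 each position. The shift increases by 1 at each position, starting from +8: 8, 9, 10, ….
Reversing it on oaknq: o−8=g, a−9=r, k−10=a, n−11=c, q−12=e.

grace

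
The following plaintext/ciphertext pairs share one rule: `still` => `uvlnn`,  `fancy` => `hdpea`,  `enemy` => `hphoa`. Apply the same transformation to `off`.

rhh

The shift depends on letter class: consonant s→u is +2, but vowel i→l is +3. Vowels shift forward by 3 and consonants shift forward by 2.
Applying it to off: o(vowel)+3=r, f(cons)+2=h, f(cons)+2=h.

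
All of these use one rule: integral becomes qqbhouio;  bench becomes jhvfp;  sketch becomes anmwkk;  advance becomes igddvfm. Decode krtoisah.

collapse

Shifts by position in integral: pos 0: i→q (+8), pos 1: n→q (+3), pos 2: t→b (+8), pos 3: e→h (+3) — repeating every 2. The shifts repeat in a cycle of length 2: positions 0,1,… shift by +8, +3, then the pattern repeats.
Undoing it on krtoisah: k−8=c, r−3=o, t−8=l, o−3=l, i−8=a, s−3=p, a−8=s, h−3=e.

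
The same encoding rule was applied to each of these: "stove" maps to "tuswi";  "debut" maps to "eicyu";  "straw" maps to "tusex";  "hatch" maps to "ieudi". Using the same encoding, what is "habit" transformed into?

The rule splits by letter class: vowels +4, consonants +1.
For habit: h(cons)+1=i, a(vowel)+4=e, b(cons)+1=c, i(vowel)+4=m, t(cons)+1=u.

iecmu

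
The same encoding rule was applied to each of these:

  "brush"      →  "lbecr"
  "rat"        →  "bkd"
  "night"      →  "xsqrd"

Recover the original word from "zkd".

Compare letters: b→l is +10, r→b is +10, u→e is +10 — a constant shift. This is a Caesar cipher with shift 10.
Decoding zkd: z−10=p, k−10=a, d−10=t.

pat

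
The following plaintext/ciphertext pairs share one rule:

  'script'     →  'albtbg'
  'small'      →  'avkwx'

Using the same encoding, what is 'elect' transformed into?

Letter i (0-indexed) is shifted by i+8, so successive shifts are 8, 9, 10, ….
Applying it to elect: e+8=m, l+9=u, e+10=o, c+11=n, t+12=f.

muonf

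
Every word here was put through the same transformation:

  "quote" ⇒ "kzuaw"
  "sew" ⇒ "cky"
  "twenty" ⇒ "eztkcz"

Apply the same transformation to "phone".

The output letters match the input read backwards, each shifted +6: quote reversed is etouq. Two steps: reverse the string, then apply a Caesar shift of +6.
On phone: reverse → enohp; then shift: e+6=k, n+6=t, o+6=u, h+6=n, p+6=v.

ktunv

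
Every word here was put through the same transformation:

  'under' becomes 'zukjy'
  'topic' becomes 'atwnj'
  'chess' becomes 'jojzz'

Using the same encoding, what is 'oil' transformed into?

The shift depends on letter class: consonant n→u is +7, but vowel u→z is +5. The rule splits by letter class: vowels +5, consonants +7.
Applying it to oil: o(vowel)+5=t, i(vowel)+5=n, l(cons)+7=s.

tns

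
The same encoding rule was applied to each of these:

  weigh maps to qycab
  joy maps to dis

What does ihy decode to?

one

Compare letters: w→q is +20, e→y is +20, i→c is +20 — a constant shift. It's a constant shift of +20 (ROT20).
Reversing it on ihy: i−20=o, h−20=n, y−20=e.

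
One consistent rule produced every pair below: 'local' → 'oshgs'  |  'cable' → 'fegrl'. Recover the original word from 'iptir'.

In local: l→o is +3, o→s is +4, c→h is +5, a→g is +6 — the shift increases by 1 each position. The shift increases by 1 at each position, starting from +3: 3, 4, 5, ….
Decoding iptir: i−3=f, p−4=l, t−5=o, i−6=c, r−7=k.

flock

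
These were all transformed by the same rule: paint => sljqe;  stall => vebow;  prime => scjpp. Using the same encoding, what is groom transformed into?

The shifts repeat in a cycle of length 3: positions 0,1,… shift by +3, +11, +1, then the pattern repeats.
For groom: g+3=j, r+11=c, o+1=p, o+3=r, m+11=x.

jcprx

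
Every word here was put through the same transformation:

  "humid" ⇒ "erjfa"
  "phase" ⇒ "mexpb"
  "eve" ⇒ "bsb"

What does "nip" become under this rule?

kfm

Compare letters: h→e is +23, u→r is +23, m→j is +23 — a constant shift. This is a Caesar cipher with shift 23.
For nip: n+23=k, i+23=f, p+23=m.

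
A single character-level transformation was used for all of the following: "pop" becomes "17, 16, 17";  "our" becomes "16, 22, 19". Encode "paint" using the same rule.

17, 2, 10, 15, 21

p is letter #16 and maps to 17: an offset of 1. Each letter is replaced by its alphabet position (a=1..z=26) + 1.
Applying it to paint: p=16→17, a=1→2, i=9→10, n=14→15, t=20→21.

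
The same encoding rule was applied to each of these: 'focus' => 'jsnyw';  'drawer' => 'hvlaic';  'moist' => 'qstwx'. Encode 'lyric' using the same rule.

pccmg

The shifts repeat in a cycle of length 3: positions 0,1,… shift by +4, +4, +11, then the pattern repeats.
For lyric: l+4=p, y+4=c, r+11=c, i+4=m, c+4=g.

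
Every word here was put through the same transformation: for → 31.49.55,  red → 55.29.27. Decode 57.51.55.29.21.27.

spread

f(#6)→31 and o(#15)→49: differences scale by 2, so n = 2·pos + 19. With a=1..z=26, the number is 2·pos + 19.
Reversing it on 57.51.55.29.21.27: 57→(57−19)÷2=19=s, 51→(51−19)÷2=16=p, 55→(55−19)÷2=18=r, 29→(29−19)÷2=5=e, 21→(21−19)÷2=1=a, 27→(27−19)÷2=4=d.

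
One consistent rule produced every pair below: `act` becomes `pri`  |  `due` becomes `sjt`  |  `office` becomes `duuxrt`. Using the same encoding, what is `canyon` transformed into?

Compare letters: a→p is +15, c→r is +15, t→i is +15 — a constant shift. Each letter is shifted forward by 15 in the alphabet (a Caesar shift of +15).
Applying it to canyon: c+15=r, a+15=p, n+15=c, y+15=n, o+15=d, n+15=c.

rpcndc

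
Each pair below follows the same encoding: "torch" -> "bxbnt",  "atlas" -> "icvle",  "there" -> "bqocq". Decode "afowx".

swell

In torch: t→b is +8, o→x is +9, r→b is +10, c→n is +11 — the shift increases by 1 each position. The shift increases by 1 at each position, starting from +8: 8, 9, 10, ….
Reversing it on afowx: a−8=s, f−9=w, o−10=e, w−11=l, x−12=l.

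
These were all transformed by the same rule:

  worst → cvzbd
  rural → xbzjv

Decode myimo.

grade

In worst: w→c is +6, o→v is +7, r→z is +8, s→b is +9 — the shift increases by 1 each position. Letter i (0-indexed) is shifted by i+6, so successive shifts are 6, 7, 8, ….
Reversing it on myimo: m−6=g, y−7=r, i−8=a, m−9=d, o−10=e.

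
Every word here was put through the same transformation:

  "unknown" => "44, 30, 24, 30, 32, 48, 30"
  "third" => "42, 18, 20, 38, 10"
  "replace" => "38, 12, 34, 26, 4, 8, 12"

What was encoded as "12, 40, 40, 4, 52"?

u(#21)→44 and n(#14)→30: differences scale by 2, so n = 2·pos + 2. The formula is n = 2×(alphabet index, a=1) + 2.
Decoding 12, 40, 40, 4, 52: 12→(12−2)÷2=5=e, 40→(40−2)÷2=19=s, 40→(40−2)÷2=19=s, 4→(4−2)÷2=1=a, 52→(52−2)÷2=25=y.

essay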